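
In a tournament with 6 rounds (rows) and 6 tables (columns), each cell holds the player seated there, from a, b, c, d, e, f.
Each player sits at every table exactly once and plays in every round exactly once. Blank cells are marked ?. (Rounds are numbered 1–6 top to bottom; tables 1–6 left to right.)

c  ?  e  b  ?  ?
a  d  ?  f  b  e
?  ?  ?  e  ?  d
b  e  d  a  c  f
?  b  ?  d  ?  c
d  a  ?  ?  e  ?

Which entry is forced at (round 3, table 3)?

b

Round 1, table 2: round 1 has {b, c, e} and table 2 has {a, b, d, e}, leaving only f.
Round 1, table 6: round 1 has {b, c, e, f} and table 6 has {c, d, e, f}, leaving only a.
Round 1, table 5: round 1 has {a, b, c, e, f} and table 5 has {b, c, e}, leaving only d.
Round 2, table 3: round 2 has {a, b, d, e, f} and table 3 has {d, e}, leaving only c.
Round 3, table 1: round 3 has {d, e} and table 1 has {a, b, c, d}, leaving only f.
Round 3, table 2: round 3 has {d, e, f} and table 2 has {a, b, d, e, f}, leaving only c.
Round 3, table 5: round 3 has {c, d, e, f} and table 5 has {b, c, d, e}, leaving only a.
Round 3 already has {a, c, d, e, f} and table 3 already has {c, d, e}, so round 3, table 3 must be b.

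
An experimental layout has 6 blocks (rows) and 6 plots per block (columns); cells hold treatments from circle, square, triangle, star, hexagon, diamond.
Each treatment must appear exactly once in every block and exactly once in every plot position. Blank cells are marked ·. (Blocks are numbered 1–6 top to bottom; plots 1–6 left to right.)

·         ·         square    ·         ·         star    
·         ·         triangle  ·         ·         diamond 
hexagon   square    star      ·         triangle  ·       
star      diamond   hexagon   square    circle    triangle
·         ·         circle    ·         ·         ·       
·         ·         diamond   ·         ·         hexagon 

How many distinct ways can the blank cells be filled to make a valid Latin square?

20

Block 1, plot 1: eliminating its block and plot leaves {circle, triangle, diamond}.
Block 1, plot 2: eliminating its block and plot leaves {circle, triangle, hexagon}.
Block 1, plot 4: eliminating its block and plot leaves {circle, triangle, hexagon, diamond}.
Block 1, plot 5: eliminating its block and plot leaves {hexagon, diamond}.
Block 2, plot 1: eliminating its block and plot leaves {circle, square}.
Block 2, plot 2: eliminating its block and plot leaves {circle, star, hexagon}.
Block 2, plot 4: eliminating its block and plot leaves {circle, star, hexagon}.
Block 2, plot 5: eliminating its block and plot leaves {square, star, hexagon}.
Block 3, plot 4: eliminating its block and plot leaves {circle, diamond}.
Block 3, plot 6: eliminating its block and plot leaves {circle}.
Block 5, plot 1: eliminating its block and plot leaves {square, triangle, diamond}.
Block 5, plot 2: eliminating its block and plot leaves {triangle, star, hexagon}.
Block 5, plot 4: eliminating its block and plot leaves {triangle, star, hexagon, diamond}.
Block 5, plot 5: eliminating its block and plot leaves {square, star, hexagon, diamond}.
Block 5, plot 6: eliminating its block and plot leaves {square}.
Block 6, plot 1: eliminating its block and plot leaves {circle, square, triangle}.
Block 6, plot 2: eliminating its block and plot leaves {circle, triangle, star}.
Block 6, plot 4: eliminating its block and plot leaves {circle, triangle, star}.
Block 6, plot 5: eliminating its block and plot leaves {square, star}.
Enumerating the assignments across these blanks that avoid any block or plot repeat gives 20 completions.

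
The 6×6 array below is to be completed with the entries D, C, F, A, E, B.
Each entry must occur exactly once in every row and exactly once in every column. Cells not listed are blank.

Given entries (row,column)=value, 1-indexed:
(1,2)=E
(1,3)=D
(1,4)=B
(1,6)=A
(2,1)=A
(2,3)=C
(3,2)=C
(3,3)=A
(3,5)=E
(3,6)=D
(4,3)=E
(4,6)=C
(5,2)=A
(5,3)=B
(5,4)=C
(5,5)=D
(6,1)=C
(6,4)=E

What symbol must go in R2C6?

E

Row 1, column 1: row 1 has {D, A, E, B} and column 1 has {C, A}, leaving only F.
Row 1, column 5: row 1 has {D, F, A, E, B} and column 5 has {D, E}, leaving only C.
Row 3, column 1: row 3 has {D, C, A, E} and column 1 has {C, F, A}, leaving only B.
Row 3, column 4: row 3 has {D, C, A, E, B} and column 4 has {C, E, B}, leaving only F.
Row 2, column 4: row 2 has {C, A} and column 4 has {C, F, E, B}, leaving only D.
Row 4, column 1: row 4 has {C, E} and column 1 has {C, F, A, B}, leaving only D.
Row 4, column 4: row 4 has {D, C, E} and column 4 has {D, C, F, E, B}, leaving only A.
Row 5, column 1: row 5 has {D, C, A, B} and column 1 has {D, C, F, A, B}, leaving only E.
Row 5, column 6: row 5 has {D, C, A, E, B} and column 6 has {D, C, A}, leaving only F.
Row 6, column 3: row 6 has {C, E} and column 3 has {D, C, A, E, B}, leaving only F.
Row 6, column 6: row 6 has {C, F, E} and column 6 has {D, C, F, A}, leaving only B.
Row 2 already has {D, C, A} and column 6 already has {D, C, F, A, B}, so row 2, column 6 must be E.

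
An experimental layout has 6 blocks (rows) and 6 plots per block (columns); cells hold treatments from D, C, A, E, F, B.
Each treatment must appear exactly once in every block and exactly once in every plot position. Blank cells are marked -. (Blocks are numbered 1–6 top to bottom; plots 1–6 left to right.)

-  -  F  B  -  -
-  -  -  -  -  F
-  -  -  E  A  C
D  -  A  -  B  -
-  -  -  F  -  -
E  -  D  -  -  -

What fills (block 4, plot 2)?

F

Block 3, plot 3: block 3 has {C, A, E} and plot 3 has {D, A, F}, leaving only B.
Block 3, plot 1: block 3 has {C, A, E, B} and plot 1 has {D, E}, leaving only F.
Block 3, plot 2: block 3 has {C, A, E, F, B} and plot 2 has {}, leaving only D.
Block 4, plot 4: block 4 has {D, A, B} and plot 4 has {E, F, B}, leaving only C.
Block 4, plot 6: block 4 has {D, C, A, B} and plot 6 has {C, F}, leaving only E.
Block 4 already has {D, C, A, E, B} and plot 2 already has {D}, so block 4, plot 2 must be F.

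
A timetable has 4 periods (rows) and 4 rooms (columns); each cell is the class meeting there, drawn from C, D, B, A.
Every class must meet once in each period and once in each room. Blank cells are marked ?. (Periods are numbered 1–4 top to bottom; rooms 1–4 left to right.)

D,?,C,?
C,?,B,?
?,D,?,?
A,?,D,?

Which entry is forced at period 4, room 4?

B

Period 2, room 2: period 2 has {C, B} and room 2 has {D}, leaving only A.
Period 1, room 2: period 1 has {C, D} and room 2 has {D, A}, leaving only B.
Period 1, room 4: period 1 has {C, D, B} and room 4 has {}, leaving only A.
Period 2, room 4: period 2 has {C, B, A} and room 4 has {A}, leaving only D.
Period 3, room 1: period 3 has {D} and room 1 has {C, D, A}, leaving only B.
Period 3, room 3: period 3 has {D, B} and room 3 has {C, D, B}, leaving only A.
Period 3, room 4: period 3 has {D, B, A} and room 4 has {D, A}, leaving only C.
Period 4 already has {D, A} and room 4 already has {C, D, A}, so period 4, room 4 must be B.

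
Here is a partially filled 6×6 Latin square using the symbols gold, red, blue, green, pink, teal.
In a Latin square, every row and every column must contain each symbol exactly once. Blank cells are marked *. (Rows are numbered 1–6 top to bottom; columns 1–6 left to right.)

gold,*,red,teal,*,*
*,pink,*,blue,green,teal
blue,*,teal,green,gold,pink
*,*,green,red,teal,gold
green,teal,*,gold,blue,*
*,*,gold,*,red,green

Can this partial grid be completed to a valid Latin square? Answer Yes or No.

No

Row 2, column 3: row 2 together with column 3 already contain {gold, red, blue, green, pink, teal} — every symbol — so nothing can go there. The grid has no valid completion.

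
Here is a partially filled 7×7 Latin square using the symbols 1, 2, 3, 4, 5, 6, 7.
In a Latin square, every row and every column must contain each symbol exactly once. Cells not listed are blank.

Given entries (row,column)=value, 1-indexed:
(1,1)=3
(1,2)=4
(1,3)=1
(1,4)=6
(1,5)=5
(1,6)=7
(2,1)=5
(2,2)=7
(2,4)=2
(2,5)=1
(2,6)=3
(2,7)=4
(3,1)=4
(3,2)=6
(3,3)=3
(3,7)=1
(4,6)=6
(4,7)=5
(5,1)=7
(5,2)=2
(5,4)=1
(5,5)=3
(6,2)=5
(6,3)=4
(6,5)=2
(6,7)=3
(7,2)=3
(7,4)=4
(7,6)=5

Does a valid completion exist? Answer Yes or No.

Yes

No row or column among the givens repeats a symbol, and propagating forced cells runs into no contradiction.
One valid completion exists (for instance, 3 4 1 6 5 7 2 / 5 7 6 2 1 3 4 / 4 6 3 5 7 2 1 / 2 1 7 3 4 6 5 / 7 2 5 1 3 4 6 / 6 5 4 7 2 1 3 / 1 3 2 4 6 5 7).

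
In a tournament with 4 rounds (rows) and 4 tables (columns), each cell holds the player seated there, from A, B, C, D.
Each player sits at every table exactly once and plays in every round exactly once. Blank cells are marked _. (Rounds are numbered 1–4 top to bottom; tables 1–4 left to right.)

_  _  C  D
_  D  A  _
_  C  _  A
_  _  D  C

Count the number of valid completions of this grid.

Round 1, table 1: eliminating its round and table leaves {A, B}.
Round 1, table 2: eliminating its round and table leaves {A, B}.
Round 2, table 1: eliminating its round and table leaves {B, C}.
Round 2, table 4: eliminating its round and table leaves {B}.
Round 3, table 1: eliminating its round and table leaves {B, D}.
Round 3, table 3: eliminating its round and table leaves {B}.
Round 4, table 1: eliminating its round and table leaves {A, B}.
Round 4, table 2: eliminating its round and table leaves {A, B}.
Enumerating the assignments across these blanks that avoid any round or table repeat gives 2 completions.

2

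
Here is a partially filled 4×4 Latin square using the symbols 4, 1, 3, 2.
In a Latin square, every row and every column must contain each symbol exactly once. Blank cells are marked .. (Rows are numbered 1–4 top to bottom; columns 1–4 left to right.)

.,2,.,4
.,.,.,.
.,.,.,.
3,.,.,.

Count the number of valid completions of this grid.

Row 1, column 1: eliminating its row and column leaves {1}.
Row 1, column 3: eliminating its row and column leaves {1, 3}.
Row 2, column 1: eliminating its row and column leaves {4, 1, 2}.
Row 2, column 2: eliminating its row and column leaves {4, 1, 3}.
Row 2, column 3: eliminating its row and column leaves {4, 1, 3, 2}.
Row 2, column 4: eliminating its row and column leaves {1, 3, 2}.
Row 3, column 1: eliminating its row and column leaves {4, 1, 2}.
Row 3, column 2: eliminating its row and column leaves {4, 1, 3}.
Row 3, column 3: eliminating its row and column leaves {4, 1, 3, 2}.
Row 3, column 4: eliminating its row and column leaves {1, 3, 2}.
Row 4, column 2: eliminating its row and column leaves {4, 1}.
Row 4, column 3: eliminating its row and column leaves {4, 1, 2}.
Row 4, column 4: eliminating its row and column leaves {1, 2}.
Enumerating the assignments across these blanks that avoid any row or column repeat gives 8 completions.

8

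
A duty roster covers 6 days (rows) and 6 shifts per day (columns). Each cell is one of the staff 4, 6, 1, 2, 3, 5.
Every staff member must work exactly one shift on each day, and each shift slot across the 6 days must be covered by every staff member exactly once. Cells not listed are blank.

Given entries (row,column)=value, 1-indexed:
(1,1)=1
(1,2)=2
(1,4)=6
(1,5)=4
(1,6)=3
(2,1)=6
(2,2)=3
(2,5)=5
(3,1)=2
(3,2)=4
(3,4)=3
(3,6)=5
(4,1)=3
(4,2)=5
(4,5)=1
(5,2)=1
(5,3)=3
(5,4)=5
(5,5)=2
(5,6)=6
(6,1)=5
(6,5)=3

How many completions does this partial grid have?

4

Day 1, shift 3: eliminating its day and shift leaves {5}.
Day 2, shift 3: eliminating its day and shift leaves {4, 1, 2}.
Day 2, shift 4: eliminating its day and shift leaves {4, 1, 2}.
Day 2, shift 6: eliminating its day and shift leaves {4, 1, 2}.
Day 3, shift 3: eliminating its day and shift leaves {6, 1}.
Day 3, shift 5: eliminating its day and shift leaves {6}.
Day 4, shift 3: eliminating its day and shift leaves {4, 6, 2}.
Day 4, shift 4: eliminating its day and shift leaves {4, 2}.
Day 4, shift 6: eliminating its day and shift leaves {4, 2}.
Day 5, shift 1: eliminating its day and shift leaves {4}.
Day 6, shift 2: eliminating its day and shift leaves {6}.
Day 6, shift 3: eliminating its day and shift leaves {4, 6, 1, 2}.
Day 6, shift 4: eliminating its day and shift leaves {4, 1, 2}.
Day 6, shift 6: eliminating its day and shift leaves {4, 1, 2}.
Enumerating the assignments across these blanks that avoid any day or shift repeat gives 4 completions.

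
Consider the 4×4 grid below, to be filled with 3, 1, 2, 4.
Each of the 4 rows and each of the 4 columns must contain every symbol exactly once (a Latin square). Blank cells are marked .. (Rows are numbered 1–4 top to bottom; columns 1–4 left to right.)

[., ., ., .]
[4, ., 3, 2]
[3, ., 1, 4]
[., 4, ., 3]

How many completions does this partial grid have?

1

Row 1, column 1: eliminating its row and column leaves {1, 2}.
Row 1, column 2: eliminating its row and column leaves {3, 1, 2}.
Row 1, column 3: eliminating its row and column leaves {2, 4}.
Row 1, column 4: eliminating its row and column leaves {1}.
Row 2, column 2: eliminating its row and column leaves {1}.
Row 3, column 2: eliminating its row and column leaves {2}.
Row 4, column 1: eliminating its row and column leaves {1, 2}.
Row 4, column 3: eliminating its row and column leaves {2}.
Only one assignment across all blanks avoids any row or column repeat, giving 1 completion.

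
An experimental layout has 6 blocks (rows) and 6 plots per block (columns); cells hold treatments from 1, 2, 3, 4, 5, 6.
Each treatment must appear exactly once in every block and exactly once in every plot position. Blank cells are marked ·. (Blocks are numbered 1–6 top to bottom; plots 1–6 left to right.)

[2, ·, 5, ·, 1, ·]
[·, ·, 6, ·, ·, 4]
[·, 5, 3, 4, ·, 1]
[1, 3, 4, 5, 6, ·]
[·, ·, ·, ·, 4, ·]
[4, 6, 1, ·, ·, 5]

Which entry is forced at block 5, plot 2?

Block 1, plot 2: block 1 has {1, 2, 5} and plot 2 has {3, 5, 6}, leaving only 4.
Block 3, plot 1: block 3 has {1, 3, 4, 5} and plot 1 has {1, 2, 4}, leaving only 6.
Block 3, plot 5: block 3 has {1, 3, 4, 5, 6} and plot 5 has {1, 4, 6}, leaving only 2.
Block 4, plot 6: block 4 has {1, 3, 4, 5, 6} and plot 6 has {1, 4, 5}, leaving only 2.
Block 5, plot 3: block 5 has {4} and plot 3 has {1, 3, 4, 5, 6}, leaving only 2.
Block 5 already has {2, 4} and plot 2 already has {3, 4, 5, 6}, so block 5, plot 2 must be 1.

1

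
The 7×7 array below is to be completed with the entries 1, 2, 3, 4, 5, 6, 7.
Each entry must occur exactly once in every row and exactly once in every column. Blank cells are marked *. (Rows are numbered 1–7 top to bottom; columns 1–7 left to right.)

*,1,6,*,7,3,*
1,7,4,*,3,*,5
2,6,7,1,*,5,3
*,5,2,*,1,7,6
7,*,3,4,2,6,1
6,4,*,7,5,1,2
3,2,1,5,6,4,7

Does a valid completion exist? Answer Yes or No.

Row 5, column 2: row 5 together with column 2 already contain {1, 2, 3, 4, 5, 6, 7} — every symbol — so nothing can go there. The grid has no valid completion.

No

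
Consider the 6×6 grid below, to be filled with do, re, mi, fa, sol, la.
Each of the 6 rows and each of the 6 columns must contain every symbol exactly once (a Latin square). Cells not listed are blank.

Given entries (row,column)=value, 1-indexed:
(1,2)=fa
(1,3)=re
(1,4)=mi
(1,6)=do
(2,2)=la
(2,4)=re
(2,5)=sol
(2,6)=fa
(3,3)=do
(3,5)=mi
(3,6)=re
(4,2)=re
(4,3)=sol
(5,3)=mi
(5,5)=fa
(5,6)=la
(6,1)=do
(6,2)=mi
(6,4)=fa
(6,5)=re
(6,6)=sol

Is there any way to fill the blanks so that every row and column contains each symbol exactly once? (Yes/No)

Row 2, column 3: row 2 together with column 3 already contain {do, re, mi, fa, sol, la} — every symbol — so nothing can go there. The grid has no valid completion.

No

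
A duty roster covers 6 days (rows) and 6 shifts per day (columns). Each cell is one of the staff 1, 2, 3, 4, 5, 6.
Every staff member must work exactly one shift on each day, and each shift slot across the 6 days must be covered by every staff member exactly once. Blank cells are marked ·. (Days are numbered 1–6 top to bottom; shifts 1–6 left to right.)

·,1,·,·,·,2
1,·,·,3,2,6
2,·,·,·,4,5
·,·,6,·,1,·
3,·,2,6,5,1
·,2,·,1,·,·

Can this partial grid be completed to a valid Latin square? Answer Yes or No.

No

Day 3, shift 4: day 3 together with shift 4 already contain {1, 2, 3, 4, 5, 6} — every symbol — so nothing can go there. The grid has no valid completion.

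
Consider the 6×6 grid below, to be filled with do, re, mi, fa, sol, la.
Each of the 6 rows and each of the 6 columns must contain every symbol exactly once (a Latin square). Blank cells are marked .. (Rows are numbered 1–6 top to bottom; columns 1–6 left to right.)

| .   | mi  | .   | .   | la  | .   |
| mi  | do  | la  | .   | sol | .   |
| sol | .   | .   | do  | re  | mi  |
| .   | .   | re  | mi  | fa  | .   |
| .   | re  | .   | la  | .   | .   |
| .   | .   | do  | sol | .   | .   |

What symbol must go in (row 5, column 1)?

Row 3, column 3: row 3 has {do, re, mi, sol} and column 3 has {do, re, la}, leaving only fa.
Row 1, column 3: row 1 has {mi, la} and column 3 has {do, re, fa, la}, leaving only sol.
Row 3, column 2: row 3 has {do, re, mi, fa, sol} and column 2 has {do, re, mi}, leaving only la.
Row 4, column 2: row 4 has {re, mi, fa} and column 2 has {do, re, mi, la}, leaving only sol.
Row 5, column 3: row 5 has {re, la} and column 3 has {do, re, fa, sol, la}, leaving only mi.
Row 5, column 5: row 5 has {re, mi, la} and column 5 has {re, fa, sol, la}, leaving only do.
Row 5 already has {do, re, mi, la} and column 1 already has {mi, sol}, so row 5, column 1 must be fa.

fa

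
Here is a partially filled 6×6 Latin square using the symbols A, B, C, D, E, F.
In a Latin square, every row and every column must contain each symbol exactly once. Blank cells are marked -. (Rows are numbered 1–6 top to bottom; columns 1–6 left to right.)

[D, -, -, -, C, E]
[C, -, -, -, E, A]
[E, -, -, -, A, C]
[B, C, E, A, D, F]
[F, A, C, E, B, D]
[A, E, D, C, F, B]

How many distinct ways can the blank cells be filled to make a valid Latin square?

4

Row 1, column 2: eliminating its row and column leaves {B, F}.
Row 1, column 3: eliminating its row and column leaves {A, B, F}.
Row 1, column 4: eliminating its row and column leaves {B, F}.
Row 2, column 2: eliminating its row and column leaves {B, D, F}.
Row 2, column 3: eliminating its row and column leaves {B, F}.
Row 2, column 4: eliminating its row and column leaves {B, D, F}.
Row 3, column 2: eliminating its row and column leaves {B, D, F}.
Row 3, column 3: eliminating its row and column leaves {B, F}.
Row 3, column 4: eliminating its row and column leaves {B, D, F}.
Enumerating the assignments across these blanks that avoid any row or column repeat gives 4 completions.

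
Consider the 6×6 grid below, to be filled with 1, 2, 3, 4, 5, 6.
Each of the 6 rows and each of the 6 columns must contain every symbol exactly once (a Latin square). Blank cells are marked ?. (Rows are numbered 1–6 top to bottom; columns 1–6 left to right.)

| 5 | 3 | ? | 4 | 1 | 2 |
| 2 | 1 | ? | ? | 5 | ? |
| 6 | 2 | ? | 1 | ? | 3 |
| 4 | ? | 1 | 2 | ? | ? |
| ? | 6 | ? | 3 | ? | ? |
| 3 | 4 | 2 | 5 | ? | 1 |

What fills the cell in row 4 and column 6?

Row 1, column 3: row 1 has {1, 2, 3, 4, 5} and column 3 has {1, 2}, leaving only 6.
Row 2, column 4: row 2 has {1, 2, 5} and column 4 has {1, 2, 3, 4, 5}, leaving only 6.
Row 2, column 6: row 2 has {1, 2, 5, 6} and column 6 has {1, 2, 3}, leaving only 4.
Row 2, column 3: row 2 has {1, 2, 4, 5, 6} and column 3 has {1, 2, 6}, leaving only 3.
Row 3, column 5: row 3 has {1, 2, 3, 6} and column 5 has {1, 5}, leaving only 4.
Row 3, column 3: row 3 has {1, 2, 3, 4, 6} and column 3 has {1, 2, 3, 6}, leaving only 5.
Row 4, column 2: row 4 has {1, 2, 4} and column 2 has {1, 2, 3, 4, 6}, leaving only 5.
Row 4 already has {1, 2, 4, 5} and column 6 already has {1, 2, 3, 4}, so row 4, column 6 must be 6.

6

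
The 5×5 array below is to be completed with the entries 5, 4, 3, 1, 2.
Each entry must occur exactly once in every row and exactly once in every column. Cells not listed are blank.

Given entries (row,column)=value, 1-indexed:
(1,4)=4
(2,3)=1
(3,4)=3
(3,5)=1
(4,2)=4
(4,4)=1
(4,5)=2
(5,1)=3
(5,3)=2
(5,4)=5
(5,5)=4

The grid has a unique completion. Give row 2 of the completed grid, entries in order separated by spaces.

Row 2, column 4: row 2 has {1} and column 4 has {5, 4, 3, 1}, leaving only 2.
Row 4, column 1: row 4 has {4, 1, 2} and column 1 has {3}, leaving only 5.
Row 2, column 1: row 2 has {1, 2} and column 1 has {5, 3}, leaving only 4.
Row 3, column 1: row 3 has {3, 1} and column 1 has {5, 4, 3}, leaving only 2.
Row 1, column 1: row 1 has {4} and column 1 has {5, 4, 3, 2}, leaving only 1.
Row 3, column 2: row 3 has {3, 1, 2} and column 2 has {4}, leaving only 5.
Row 2, column 2: row 2 has {4, 1, 2} and column 2 has {5, 4}, leaving only 3.
Row 2, column 5: row 2 has {4, 3, 1, 2} and column 5 has {4, 1, 2}, leaving only 5.
So row 2 reads: 4 3 1 2 5.

4 3 1 2 5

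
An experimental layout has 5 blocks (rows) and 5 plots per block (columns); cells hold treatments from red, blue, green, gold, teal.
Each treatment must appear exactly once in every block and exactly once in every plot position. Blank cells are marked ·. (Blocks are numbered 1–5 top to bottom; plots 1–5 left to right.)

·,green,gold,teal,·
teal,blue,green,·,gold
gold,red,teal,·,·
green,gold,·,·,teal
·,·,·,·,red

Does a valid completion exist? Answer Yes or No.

Block 1, plot 5: block 1 has {green, gold, teal} and plot 5 has {red, gold, teal}, so it must be blue.
Block 1, plot 1: block 1 has {blue, green, gold, teal} and plot 1 has {green, gold, teal}, so it must be red.
Block 2, plot 4: block 2 has {blue, green, gold, teal} and plot 4 has {teal}, so it must be red.
Block 3, plot 5: block 3 has {red, gold, teal} and plot 5 has {red, blue, gold, teal}, so it must be green.
Block 3, plot 4: block 3 has {red, green, gold, teal} and plot 4 has {red, teal}, so it must be blue.
Now block 4, plot 4: block 4 together with plot 4 already contain {red, blue, green, gold, teal} — every symbol — so nothing can go there. The grid has no valid completion.

No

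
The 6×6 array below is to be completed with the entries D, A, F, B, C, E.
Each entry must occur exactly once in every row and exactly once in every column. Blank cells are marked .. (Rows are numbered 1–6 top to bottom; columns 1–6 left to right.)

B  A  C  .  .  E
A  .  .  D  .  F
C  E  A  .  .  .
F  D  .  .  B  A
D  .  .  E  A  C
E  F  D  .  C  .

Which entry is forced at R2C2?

C

Row 1, column 4: row 1 has {A, B, C, E} and column 4 has {D, E}, leaving only F.
Row 1, column 5: row 1 has {A, F, B, C, E} and column 5 has {A, B, C}, leaving only D.
Row 2, column 5: row 2 has {D, A, F} and column 5 has {D, A, B, C}, leaving only E.
Row 2, column 3: row 2 has {D, A, F, E} and column 3 has {D, A, C}, leaving only B.
Row 2 already has {D, A, F, B, E} and column 2 already has {D, A, F, E}, so row 2, column 2 must be C.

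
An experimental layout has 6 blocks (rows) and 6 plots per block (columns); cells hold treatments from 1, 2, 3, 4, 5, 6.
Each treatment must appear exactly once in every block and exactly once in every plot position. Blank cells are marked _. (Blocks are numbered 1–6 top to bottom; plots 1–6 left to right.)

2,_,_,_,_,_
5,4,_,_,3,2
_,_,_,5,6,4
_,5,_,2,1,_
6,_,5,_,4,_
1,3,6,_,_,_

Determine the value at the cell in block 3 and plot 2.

Block 1, plot 5: block 1 has {2} and plot 5 has {1, 3, 4, 6}, leaving only 5.
Block 2, plot 3: block 2 has {2, 3, 4, 5} and plot 3 has {5, 6}, leaving only 1.
Block 2, plot 4: block 2 has {1, 2, 3, 4, 5} and plot 4 has {2, 5}, leaving only 6.
Block 3, plot 1: block 3 has {4, 5, 6} and plot 1 has {1, 2, 5, 6}, leaving only 3.
Block 3, plot 3: block 3 has {3, 4, 5, 6} and plot 3 has {1, 5, 6}, leaving only 2.
Block 3 already has {2, 3, 4, 5, 6} and plot 2 already has {3, 4, 5}, so block 3, plot 2 must be 1.

1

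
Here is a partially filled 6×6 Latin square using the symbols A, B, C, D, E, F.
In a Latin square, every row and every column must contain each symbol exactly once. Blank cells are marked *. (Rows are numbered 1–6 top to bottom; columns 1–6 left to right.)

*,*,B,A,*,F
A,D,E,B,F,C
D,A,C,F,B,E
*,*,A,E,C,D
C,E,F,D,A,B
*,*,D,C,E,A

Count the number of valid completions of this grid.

Row 1, column 1: eliminating its row and column leaves {E}.
Row 1, column 2: eliminating its row and column leaves {C}.
Row 1, column 5: eliminating its row and column leaves {D}.
Row 4, column 1: eliminating its row and column leaves {B, F}.
Row 4, column 2: eliminating its row and column leaves {B, F}.
Row 6, column 1: eliminating its row and column leaves {B, F}.
Row 6, column 2: eliminating its row and column leaves {B, F}.
Enumerating the assignments across these blanks that avoid any row or column repeat gives 2 completions.

2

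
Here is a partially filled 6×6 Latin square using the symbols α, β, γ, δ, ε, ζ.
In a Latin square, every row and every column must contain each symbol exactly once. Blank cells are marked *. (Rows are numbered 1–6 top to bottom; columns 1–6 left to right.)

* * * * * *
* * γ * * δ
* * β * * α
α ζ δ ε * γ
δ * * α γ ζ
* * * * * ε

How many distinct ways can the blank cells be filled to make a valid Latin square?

34

Row 1, column 1: eliminating its row and column leaves {β, γ, ε, ζ}.
Row 1, column 2: eliminating its row and column leaves {α, β, γ, δ, ε}.
Row 1, column 3: eliminating its row and column leaves {α, ε, ζ}.
Row 1, column 4: eliminating its row and column leaves {β, γ, δ, ζ}.
Row 1, column 5: eliminating its row and column leaves {α, β, δ, ε, ζ}.
Row 1, column 6: eliminating its row and column leaves {β}.
Row 2, column 1: eliminating its row and column leaves {β, ε, ζ}.
Row 2, column 2: eliminating its row and column leaves {α, β, ε}.
Row 2, column 4: eliminating its row and column leaves {β, ζ}.
Row 2, column 5: eliminating its row and column leaves {α, β, ε, ζ}.
Row 3, column 1: eliminating its row and column leaves {γ, ε, ζ}.
Row 3, column 2: eliminating its row and column leaves {γ, δ, ε}.
Row 3, column 4: eliminating its row and column leaves {γ, δ, ζ}.
Row 3, column 5: eliminating its row and column leaves {δ, ε, ζ}.
Row 4, column 5: eliminating its row and column leaves {β}.
Row 5, column 2: eliminating its row and column leaves {β, ε}.
Row 5, column 3: eliminating its row and column leaves {ε}.
Row 6, column 1: eliminating its row and column leaves {β, γ, ζ}.
Row 6, column 2: eliminating its row and column leaves {α, β, γ, δ}.
Row 6, column 3: eliminating its row and column leaves {α, ζ}.
Row 6, column 4: eliminating its row and column leaves {β, γ, δ, ζ}.
Row 6, column 5: eliminating its row and column leaves {α, β, δ, ζ}.
Enumerating the assignments across these blanks that avoid any row or column repeat gives 34 completions.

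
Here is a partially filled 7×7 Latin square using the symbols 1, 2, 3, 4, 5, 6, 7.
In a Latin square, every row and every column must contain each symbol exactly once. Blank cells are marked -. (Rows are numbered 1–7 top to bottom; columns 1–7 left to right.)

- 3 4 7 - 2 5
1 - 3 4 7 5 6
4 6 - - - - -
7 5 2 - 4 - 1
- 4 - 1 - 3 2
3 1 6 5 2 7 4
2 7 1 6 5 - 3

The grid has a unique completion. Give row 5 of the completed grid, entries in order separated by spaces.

5 4 7 1 6 3 2

Row 5, column 5: row 5 has {1, 2, 3, 4} and column 5 has {2, 4, 5, 7}, leaving only 6.
Row 5, column 1: row 5 has {1, 2, 3, 4, 6} and column 1 has {1, 2, 3, 4, 7}, leaving only 5.
Row 5, column 3: row 5 has {1, 2, 3, 4, 5, 6} and column 3 has {1, 2, 3, 4, 6}, leaving only 7.
So row 5 reads: 5 4 7 1 6 3 2.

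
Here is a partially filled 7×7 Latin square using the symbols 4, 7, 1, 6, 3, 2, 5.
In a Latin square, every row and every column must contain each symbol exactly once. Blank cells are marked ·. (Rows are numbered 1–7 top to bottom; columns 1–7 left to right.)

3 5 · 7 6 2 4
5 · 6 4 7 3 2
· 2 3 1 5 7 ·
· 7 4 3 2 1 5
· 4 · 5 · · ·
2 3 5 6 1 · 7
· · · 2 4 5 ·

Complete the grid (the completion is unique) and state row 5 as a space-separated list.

Row 5, column 5: row 5 has {4, 5} and column 5 has {4, 7, 1, 6, 2, 5}, leaving only 3.
Row 5, column 6: row 5 has {4, 3, 5} and column 6 has {7, 1, 3, 2, 5}, leaving only 6.
Row 5, column 7: row 5 has {4, 6, 3, 5} and column 7 has {4, 7, 2, 5}, leaving only 1.
Row 5, column 1: row 5 has {4, 1, 6, 3, 5} and column 1 has {3, 2, 5}, leaving only 7.
Row 5, column 3: row 5 has {4, 7, 1, 6, 3, 5} and column 3 has {4, 6, 3, 5}, leaving only 2.
So row 5 reads: 7 4 2 5 3 6 1.

7 4 2 5 3 6 1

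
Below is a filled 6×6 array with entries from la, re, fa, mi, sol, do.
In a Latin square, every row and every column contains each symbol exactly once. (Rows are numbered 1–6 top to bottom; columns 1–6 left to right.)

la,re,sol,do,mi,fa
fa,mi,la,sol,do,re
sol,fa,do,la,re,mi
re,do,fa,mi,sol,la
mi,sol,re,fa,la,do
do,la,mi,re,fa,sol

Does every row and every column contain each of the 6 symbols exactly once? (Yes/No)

Each row is a permutation of the 6 symbols, and so is each column.

Yes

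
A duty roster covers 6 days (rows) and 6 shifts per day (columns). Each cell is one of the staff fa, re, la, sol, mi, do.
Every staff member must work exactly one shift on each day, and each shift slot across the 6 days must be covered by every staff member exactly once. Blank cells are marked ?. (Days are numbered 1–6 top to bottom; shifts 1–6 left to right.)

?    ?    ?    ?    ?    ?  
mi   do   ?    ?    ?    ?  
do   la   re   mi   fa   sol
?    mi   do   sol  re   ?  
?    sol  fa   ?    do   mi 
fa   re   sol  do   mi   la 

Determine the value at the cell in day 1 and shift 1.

sol

Day 1, shift 2: day 1 has {} and shift 2 has {re, la, sol, mi, do}, leaving only fa.
Day 2, shift 3: day 2 has {mi, do} and shift 3 has {fa, re, sol, do}, leaving only la.
Day 1, shift 3: day 1 has {fa} and shift 3 has {fa, re, la, sol, do}, leaving only mi.
Day 2, shift 5: day 2 has {la, mi, do} and shift 5 has {fa, re, mi, do}, leaving only sol.
Day 1, shift 5: day 1 has {fa, mi} and shift 5 has {fa, re, sol, mi, do}, leaving only la.
Day 1, shift 4: day 1 has {fa, la, mi} and shift 4 has {sol, mi, do}, leaving only re.
Day 1 already has {fa, re, la, mi} and shift 1 already has {fa, mi, do}, so day 1, shift 1 must be sol.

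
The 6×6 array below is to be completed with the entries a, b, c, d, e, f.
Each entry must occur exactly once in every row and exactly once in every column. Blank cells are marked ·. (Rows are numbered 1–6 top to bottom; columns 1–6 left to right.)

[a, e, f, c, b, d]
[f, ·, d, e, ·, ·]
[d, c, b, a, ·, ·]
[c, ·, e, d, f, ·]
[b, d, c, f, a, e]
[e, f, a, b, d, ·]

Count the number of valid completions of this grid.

Row 2, column 2: eliminating its row and column leaves {a, b}.
Row 2, column 5: eliminating its row and column leaves {c}.
Row 2, column 6: eliminating its row and column leaves {a, b, c}.
Row 3, column 5: eliminating its row and column leaves {e}.
Row 3, column 6: eliminating its row and column leaves {f}.
Row 4, column 2: eliminating its row and column leaves {a, b}.
Row 4, column 6: eliminating its row and column leaves {a, b}.
Row 6, column 6: eliminating its row and column leaves {c}.
Enumerating the assignments across these blanks that avoid any row or column repeat gives 2 completions.

2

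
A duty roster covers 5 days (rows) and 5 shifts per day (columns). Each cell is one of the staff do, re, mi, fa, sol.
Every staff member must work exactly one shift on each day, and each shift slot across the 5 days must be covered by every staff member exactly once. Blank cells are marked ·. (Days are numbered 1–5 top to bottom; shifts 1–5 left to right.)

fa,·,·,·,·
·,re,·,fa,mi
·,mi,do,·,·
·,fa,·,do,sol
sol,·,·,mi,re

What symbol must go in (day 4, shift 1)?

Day 1, shift 5: day 1 has {fa} and shift 5 has {re, mi, sol}, leaving only do.
Day 1, shift 2: day 1 has {do, fa} and shift 2 has {re, mi, fa}, leaving only sol.
Day 1, shift 4: day 1 has {do, fa, sol} and shift 4 has {do, mi, fa}, leaving only re.
Day 1, shift 3: day 1 has {do, re, fa, sol} and shift 3 has {do}, leaving only mi.
Day 2, shift 1: day 2 has {re, mi, fa} and shift 1 has {fa, sol}, leaving only do.
Day 2, shift 3: day 2 has {do, re, mi, fa} and shift 3 has {do, mi}, leaving only sol.
Day 3, shift 1: day 3 has {do, mi} and shift 1 has {do, fa, sol}, leaving only re.
Day 4 already has {do, fa, sol} and shift 1 already has {do, re, fa, sol}, so day 4, shift 1 must be mi.

mi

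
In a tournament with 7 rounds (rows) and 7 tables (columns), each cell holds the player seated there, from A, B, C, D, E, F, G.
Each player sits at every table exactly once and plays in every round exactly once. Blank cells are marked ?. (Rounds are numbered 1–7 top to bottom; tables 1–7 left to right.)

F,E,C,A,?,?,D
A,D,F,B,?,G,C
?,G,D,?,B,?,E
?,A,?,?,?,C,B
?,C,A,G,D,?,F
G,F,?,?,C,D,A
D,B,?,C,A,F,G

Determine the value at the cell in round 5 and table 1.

B

Round 1, table 5: round 1 has {A, C, D, E, F} and table 5 has {A, B, C, D}, leaving only G.
Round 1, table 6: round 1 has {A, C, D, E, F, G} and table 6 has {C, D, F, G}, leaving only B.
Round 2, table 5: round 2 has {A, B, C, D, F, G} and table 5 has {A, B, C, D, G}, leaving only E.
Round 3, table 1: round 3 has {B, D, E, G} and table 1 has {A, D, F, G}, leaving only C.
Round 3, table 4: round 3 has {B, C, D, E, G} and table 4 has {A, B, C, G}, leaving only F.
Round 3, table 6: round 3 has {B, C, D, E, F, G} and table 6 has {B, C, D, F, G}, leaving only A.
Round 4, table 1: round 4 has {A, B, C} and table 1 has {A, C, D, F, G}, leaving only E.
Round 5 already has {A, C, D, F, G} and table 1 already has {A, C, D, E, F, G}, so round 5, table 1 must be B.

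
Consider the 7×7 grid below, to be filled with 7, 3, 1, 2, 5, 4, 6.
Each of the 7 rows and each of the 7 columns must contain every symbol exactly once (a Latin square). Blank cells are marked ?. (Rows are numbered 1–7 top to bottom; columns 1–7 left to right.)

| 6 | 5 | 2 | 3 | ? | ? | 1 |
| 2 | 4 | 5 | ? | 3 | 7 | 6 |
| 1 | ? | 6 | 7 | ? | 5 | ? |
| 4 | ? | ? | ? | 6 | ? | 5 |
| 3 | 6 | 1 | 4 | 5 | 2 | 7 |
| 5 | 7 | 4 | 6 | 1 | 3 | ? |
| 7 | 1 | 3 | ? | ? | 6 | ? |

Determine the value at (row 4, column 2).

3

Row 1, column 6: row 1 has {3, 1, 2, 5, 6} and column 6 has {7, 3, 2, 5, 6}, leaving only 4.
Row 1, column 5: row 1 has {3, 1, 2, 5, 4, 6} and column 5 has {3, 1, 5, 6}, leaving only 7.
Row 2, column 4: row 2 has {7, 3, 2, 5, 4, 6} and column 4 has {7, 3, 4, 6}, leaving only 1.
Row 4, column 3: row 4 has {5, 4, 6} and column 3 has {3, 1, 2, 5, 4, 6}, leaving only 7.
Row 4, column 4: row 4 has {7, 5, 4, 6} and column 4 has {7, 3, 1, 4, 6}, leaving only 2.
Row 4 already has {7, 2, 5, 4, 6} and column 2 already has {7, 1, 5, 4, 6}, so row 4, column 2 must be 3.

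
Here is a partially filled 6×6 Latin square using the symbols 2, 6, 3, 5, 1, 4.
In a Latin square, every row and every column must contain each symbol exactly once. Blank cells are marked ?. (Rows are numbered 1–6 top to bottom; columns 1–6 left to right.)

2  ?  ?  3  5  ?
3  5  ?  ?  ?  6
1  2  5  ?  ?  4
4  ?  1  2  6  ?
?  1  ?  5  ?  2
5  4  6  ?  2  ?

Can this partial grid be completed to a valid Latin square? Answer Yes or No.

Yes

No row or column among the givens repeats a symbol, and propagating forced cells runs into no contradiction.
One valid completion exists (for instance, 2 6 4 3 5 1 / 3 5 2 4 1 6 / 1 2 5 6 3 4 / 4 3 1 2 6 5 / 6 1 3 5 4 2 / 5 4 6 1 2 3).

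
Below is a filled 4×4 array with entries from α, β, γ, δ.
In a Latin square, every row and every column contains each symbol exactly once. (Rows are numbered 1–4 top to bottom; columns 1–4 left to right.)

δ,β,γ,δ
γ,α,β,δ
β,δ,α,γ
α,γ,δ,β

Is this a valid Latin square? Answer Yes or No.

Column 4 contains δ twice (at rows 1 and 2), so it is not a permutation.

No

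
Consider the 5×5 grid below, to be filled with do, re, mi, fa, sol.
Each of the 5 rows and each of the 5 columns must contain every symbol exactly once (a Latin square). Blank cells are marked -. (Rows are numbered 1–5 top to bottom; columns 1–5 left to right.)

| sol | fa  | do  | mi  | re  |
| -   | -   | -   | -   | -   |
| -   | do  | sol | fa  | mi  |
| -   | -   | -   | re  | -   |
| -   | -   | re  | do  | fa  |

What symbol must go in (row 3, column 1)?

Row 3 already has {do, mi, fa, sol} and column 1 already has {sol}, so row 3, column 1 must be re.

re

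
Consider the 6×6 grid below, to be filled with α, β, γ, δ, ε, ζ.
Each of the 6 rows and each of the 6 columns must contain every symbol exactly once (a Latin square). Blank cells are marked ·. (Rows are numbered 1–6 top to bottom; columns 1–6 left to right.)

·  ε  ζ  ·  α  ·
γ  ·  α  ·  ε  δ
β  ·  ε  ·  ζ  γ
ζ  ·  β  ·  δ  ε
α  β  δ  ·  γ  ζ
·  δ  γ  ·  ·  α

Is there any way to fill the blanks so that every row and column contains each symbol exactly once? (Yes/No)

No row or column among the givens repeats a symbol, and propagating forced cells runs into no contradiction.
One valid completion exists (for instance, δ ε ζ γ α β / γ ζ α β ε δ / β α ε δ ζ γ / ζ γ β α δ ε / α β δ ε γ ζ / ε δ γ ζ β α).

Yes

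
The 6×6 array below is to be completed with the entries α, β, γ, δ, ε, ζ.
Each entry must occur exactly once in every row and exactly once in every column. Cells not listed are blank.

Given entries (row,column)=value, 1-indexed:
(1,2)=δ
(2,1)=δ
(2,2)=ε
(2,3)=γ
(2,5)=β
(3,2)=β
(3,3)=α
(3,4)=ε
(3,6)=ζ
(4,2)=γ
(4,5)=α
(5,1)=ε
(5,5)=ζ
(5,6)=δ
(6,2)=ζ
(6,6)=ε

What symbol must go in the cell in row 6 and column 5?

γ

Row 2, column 6: row 2 has {β, γ, δ, ε} and column 6 has {δ, ε, ζ}, leaving only α.
Row 2, column 4: row 2 has {α, β, γ, δ, ε} and column 4 has {ε}, leaving only ζ.
Row 3, column 1: row 3 has {α, β, ε, ζ} and column 1 has {δ, ε}, leaving only γ.
Row 3, column 5: row 3 has {α, β, γ, ε, ζ} and column 5 has {α, β, ζ}, leaving only δ.
Row 6 already has {ε, ζ} and column 5 already has {α, β, δ, ζ}, so row 6, column 5 must be γ.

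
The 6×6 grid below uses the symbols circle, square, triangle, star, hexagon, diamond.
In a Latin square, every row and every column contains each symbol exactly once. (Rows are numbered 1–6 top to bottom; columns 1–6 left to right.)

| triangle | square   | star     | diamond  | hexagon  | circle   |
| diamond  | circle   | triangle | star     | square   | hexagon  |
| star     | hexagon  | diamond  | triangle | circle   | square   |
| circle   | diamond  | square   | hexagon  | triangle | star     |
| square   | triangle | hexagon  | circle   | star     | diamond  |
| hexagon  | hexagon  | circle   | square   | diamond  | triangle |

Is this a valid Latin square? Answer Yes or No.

Row 6 contains hexagon twice (at columns 1 and 2), so it is not a permutation.

No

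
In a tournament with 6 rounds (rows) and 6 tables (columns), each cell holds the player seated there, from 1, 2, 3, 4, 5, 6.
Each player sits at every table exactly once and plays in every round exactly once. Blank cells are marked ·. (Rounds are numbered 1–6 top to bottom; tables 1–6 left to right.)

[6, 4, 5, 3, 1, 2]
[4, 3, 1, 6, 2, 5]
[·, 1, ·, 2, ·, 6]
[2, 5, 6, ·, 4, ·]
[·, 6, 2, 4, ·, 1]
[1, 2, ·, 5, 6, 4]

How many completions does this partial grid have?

Round 3, table 1: eliminating its round and table leaves {3, 5}.
Round 3, table 3: eliminating its round and table leaves {3, 4}.
Round 3, table 5: eliminating its round and table leaves {3, 5}.
Round 4, table 4: eliminating its round and table leaves {1}.
Round 4, table 6: eliminating its round and table leaves {3}.
Round 5, table 1: eliminating its round and table leaves {3, 5}.
Round 5, table 5: eliminating its round and table leaves {3, 5}.
Round 6, table 3: eliminating its round and table leaves {3}.
Enumerating the assignments across these blanks that avoid any round or table repeat gives 2 completions.

2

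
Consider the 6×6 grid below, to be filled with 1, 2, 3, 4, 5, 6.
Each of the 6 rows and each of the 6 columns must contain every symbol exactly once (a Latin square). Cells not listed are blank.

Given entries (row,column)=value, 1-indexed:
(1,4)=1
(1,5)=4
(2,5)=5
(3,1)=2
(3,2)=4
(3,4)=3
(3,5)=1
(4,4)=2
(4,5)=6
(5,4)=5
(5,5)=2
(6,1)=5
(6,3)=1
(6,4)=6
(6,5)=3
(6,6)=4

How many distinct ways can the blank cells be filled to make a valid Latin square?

Row 1, column 1: eliminating its row and column leaves {3, 6}.
Row 1, column 2: eliminating its row and column leaves {2, 3, 5, 6}.
Row 1, column 3: eliminating its row and column leaves {2, 3, 5, 6}.
Row 1, column 6: eliminating its row and column leaves {2, 3, 5, 6}.
Row 2, column 1: eliminating its row and column leaves {1, 3, 4, 6}.
Row 2, column 2: eliminating its row and column leaves {1, 2, 3, 6}.
Row 2, column 3: eliminating its row and column leaves {2, 3, 4, 6}.
Row 2, column 4: eliminating its row and column leaves {4}.
Row 2, column 6: eliminating its row and column leaves {1, 2, 3, 6}.
Row 3, column 3: eliminating its row and column leaves {5, 6}.
Row 3, column 6: eliminating its row and column leaves {5, 6}.
Row 4, column 1: eliminating its row and column leaves {1, 3, 4}.
Row 4, column 2: eliminating its row and column leaves {1, 3, 5}.
Row 4, column 3: eliminating its row and column leaves {3, 4, 5}.
Row 4, column 6: eliminating its row and column leaves {1, 3, 5}.
Row 5, column 1: eliminating its row and column leaves {1, 3, 4, 6}.
Row 5, column 2: eliminating its row and column leaves {1, 3, 6}.
Row 5, column 3: eliminating its row and column leaves {3, 4, 6}.
Row 5, column 6: eliminating its row and column leaves {1, 3, 6}.
Row 6, column 2: eliminating its row and column leaves {2}.
Enumerating the assignments across these blanks that avoid any row or column repeat gives 30 completions.

30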